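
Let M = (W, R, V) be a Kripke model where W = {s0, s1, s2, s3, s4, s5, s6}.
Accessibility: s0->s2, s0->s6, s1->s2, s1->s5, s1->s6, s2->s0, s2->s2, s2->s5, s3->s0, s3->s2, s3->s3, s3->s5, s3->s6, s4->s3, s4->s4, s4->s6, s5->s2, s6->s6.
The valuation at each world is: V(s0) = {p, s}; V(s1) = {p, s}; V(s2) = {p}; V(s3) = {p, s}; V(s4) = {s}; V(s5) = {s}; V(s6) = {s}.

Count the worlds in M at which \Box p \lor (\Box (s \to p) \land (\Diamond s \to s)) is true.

Let φ = \Box p \lor (\Box (s \to p) \land (\Diamond s \to s)). Evaluate φ at each world:
  s0 (successors {s2, s6}): φ is false.
  s1 (successors {s2, s5, s6}): φ is false.
  s2 (successors {s0, s2, s5}): φ is false.
  s3 (successors {s0, s2, s3, s5, s6}): φ is false.
  s4 (successors {s3, s4, s6}): φ is false.
  s5 (successors {s2}): φ is true.
  s6 (successors {s6}): φ is false.
For instance, at s0:
  At s0: \Box p is false, \Box (s \to p) \land (\Diamond s \to s) is false, so \Box p \lor (\Box (s \to p) \land (\Diamond s \to s)) is false.
    At s0: \Box p requires p at every successor {s2, s6}.
      p fails at s6, so \Box p is false at s0.
    At s0: \Box (s \to p) is false, \Diamond s \to s is true, so \Box (s \to p) \land (\Diamond s \to s) is false.
      At s0: \Box (s \to p) requires s \to p at every successor {s2, s6}.
        s \to p fails at s6, so \Box (s \to p) is false at s0.
      At s0: \Diamond s is true, s is true, so \Diamond s \to s is true.
Satisfying worlds: {s5}

1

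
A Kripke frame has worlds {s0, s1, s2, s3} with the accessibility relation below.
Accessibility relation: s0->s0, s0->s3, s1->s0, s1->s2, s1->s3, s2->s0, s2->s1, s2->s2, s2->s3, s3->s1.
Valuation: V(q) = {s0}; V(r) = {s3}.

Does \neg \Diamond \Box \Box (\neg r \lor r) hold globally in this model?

No

Let φ = \neg \Diamond \Box \Box (\neg r \lor r). Evaluate φ at each world:
  s0 (successors {s0, s3}): φ is false.
  s1 (successors {s0, s2, s3}): φ is false.
  s2 (successors {s0, s1, s2, s3}): φ is false.
  s3 (successors {s1}): φ is false.
Detail at s0 (counterexample):
  At s0: \Diamond \Box \Box (\neg r \lor r) is true, so \neg \Diamond \Box \Box (\neg r \lor r) is false.
    At s0: \Diamond \Box \Box (\neg r \lor r) requires \Box \Box (\neg r \lor r) at some successor in {s0, s3}.
      \Box \Box (\neg r \lor r) holds at s0, so \Diamond \Box \Box (\neg r \lor r) is true at s0.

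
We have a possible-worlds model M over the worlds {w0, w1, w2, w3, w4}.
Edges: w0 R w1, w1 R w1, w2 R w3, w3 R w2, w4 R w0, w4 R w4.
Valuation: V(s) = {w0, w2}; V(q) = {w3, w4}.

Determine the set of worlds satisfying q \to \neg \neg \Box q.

Let φ = q \to \neg \neg \Box q. Evaluate φ at each world:
  w0 (successors {w1}): φ is true.
  w1 (successors {w1}): φ is true.
  w2 (successors {w3}): φ is true.
  w3 (successors {w2}): φ is false.
  w4 (successors {w0, w4}): φ is false.
For instance, at w4:
  At w4: q is true, \neg \neg \Box q is false, so q \to \neg \neg \Box q is false.
    At w4: \neg \Box q is true, so \neg \neg \Box q is false.
      At w4: \Box q is false, so \neg \Box q is true.
Satisfying worlds: {w0, w1, w2}

w0, w1, w2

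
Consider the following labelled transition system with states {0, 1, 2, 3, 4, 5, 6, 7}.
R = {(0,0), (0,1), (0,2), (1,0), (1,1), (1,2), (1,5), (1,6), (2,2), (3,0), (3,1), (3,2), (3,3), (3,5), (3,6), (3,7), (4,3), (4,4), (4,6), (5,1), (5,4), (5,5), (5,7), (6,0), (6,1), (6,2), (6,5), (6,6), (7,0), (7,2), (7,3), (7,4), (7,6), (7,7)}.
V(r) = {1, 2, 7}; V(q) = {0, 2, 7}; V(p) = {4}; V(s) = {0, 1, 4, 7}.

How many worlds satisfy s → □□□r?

4

Recall that □ψ holds at a world iff ψ holds at every accessible world, and ◇ψ holds iff ψ holds at some accessible world.
Let φ = s → □□□r. Evaluate φ at each world:
  0 (successors {0, 1, 2}): φ is false.
  1 (successors {0, 1, 2, 5, 6}): φ is false.
  2 (successors {2}): φ is true.
  3 (successors {0, 1, 2, 3, 5, 6, 7}): φ is true.
  4 (successors {3, 4, 6}): φ is false.
  5 (successors {1, 4, 5, 7}): φ is true.
  6 (successors {0, 1, 2, 5, 6}): φ is true.
  7 (successors {0, 2, 3, 4, 6, 7}): φ is false.
For instance, at 1:
  At 1: s is true, □□□r is false, so s → □□□r is false.
    At 1: □□□r requires □□r at every successor {0, 1, 2, 5, 6}.
      □□r fails at 0, so □□□r is false at 1.
Satisfying worlds: {2, 3, 5, 6}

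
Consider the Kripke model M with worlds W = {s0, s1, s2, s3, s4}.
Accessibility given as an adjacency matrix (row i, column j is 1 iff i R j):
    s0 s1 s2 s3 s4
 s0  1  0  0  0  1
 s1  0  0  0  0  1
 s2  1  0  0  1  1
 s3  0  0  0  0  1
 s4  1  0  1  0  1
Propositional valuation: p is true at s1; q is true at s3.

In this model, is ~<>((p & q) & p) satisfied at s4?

At s4: <>((p & q) & p) is false, so ~<>((p & q) & p) is true.
  At s4: <>((p & q) & p) requires (p & q) & p at some successor in {s0, s2, s4}.
    At s0: (p & q) & p is false.
    At s2: (p & q) & p is false.
    At s4: (p & q) & p is false.
  So <>((p & q) & p) is false at s4.

Yes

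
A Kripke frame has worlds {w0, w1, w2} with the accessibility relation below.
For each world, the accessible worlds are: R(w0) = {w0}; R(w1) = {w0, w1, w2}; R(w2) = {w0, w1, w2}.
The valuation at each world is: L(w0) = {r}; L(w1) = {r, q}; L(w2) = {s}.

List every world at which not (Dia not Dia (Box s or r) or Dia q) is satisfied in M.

w0

Let φ = not (Dia not Dia (Box s or r) or Dia q). Evaluate φ at each world:
  w0 (successors {w0}): φ is true.
  w1 (successors {w0, w1, w2}): φ is false.
  w2 (successors {w0, w1, w2}): φ is false.
For instance, at w2:
  At w2: Dia not Dia (Box s or r) or Dia q is true, so not (Dia not Dia (Box s or r) or Dia q) is false.
    At w2: Dia not Dia (Box s or r) is false, Dia q is true, so Dia not Dia (Box s or r) or Dia q is true.
      At w2: Dia not Dia (Box s or r) requires not Dia (Box s or r) at some successor in {w0, w1, w2}.
        At w0: not Dia (Box s or r) is false.
        At w1: not Dia (Box s or r) is false.
        At w2: not Dia (Box s or r) is false.
      So Dia not Dia (Box s or r) is false at w2.
      At w2: Dia q requires q at some successor in {w0, w1, w2}.
        q holds at w1, so Dia q is true at w2.
Satisfying worlds: {w0}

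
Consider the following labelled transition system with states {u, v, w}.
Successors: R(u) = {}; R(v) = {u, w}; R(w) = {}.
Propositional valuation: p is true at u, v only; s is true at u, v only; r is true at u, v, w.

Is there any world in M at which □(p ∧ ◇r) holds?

Recall that □ψ holds at a world iff ψ holds at every accessible world, and ◇ψ holds iff ψ holds at some accessible world.
Let φ = □(p ∧ ◇r). Evaluate φ at each world:
  u (successors ∅): φ is true.
  v (successors {u, w}): φ is false.
  w (successors ∅): φ is true.
Detail at u (witness):
  At u: no accessible worlds, so □(p ∧ ◇r) holds vacuously.

Yes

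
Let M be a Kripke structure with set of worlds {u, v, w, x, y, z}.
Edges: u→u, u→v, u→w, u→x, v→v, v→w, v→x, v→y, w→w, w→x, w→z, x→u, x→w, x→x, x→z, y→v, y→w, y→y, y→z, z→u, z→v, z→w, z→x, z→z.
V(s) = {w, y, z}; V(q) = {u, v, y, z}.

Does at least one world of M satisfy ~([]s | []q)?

Yes

Recall that []ψ holds at a world iff ψ holds at every accessible world, and <>ψ holds iff ψ holds at some accessible world.
Let φ = ~([]s | []q). Evaluate φ at each world:
  u (successors {u, v, w, x}): φ is true.
  v (successors {v, w, x, y}): φ is true.
  w (successors {w, x, z}): φ is true.
  x (successors {u, w, x, z}): φ is true.
  y (successors {v, w, y, z}): φ is true.
  z (successors {u, v, w, x, z}): φ is true.
Detail at u (witness):
  At u: []s | []q is false, so ~([]s | []q) is true.
    At u: []s is false, []q is false, so []s | []q is false.
      At u: []s requires s at every successor {u, v, w, x}.
        s fails at u, so []s is false at u.
      At u: []q requires q at every successor {u, v, w, x}.
        q fails at w, so []q is false at u.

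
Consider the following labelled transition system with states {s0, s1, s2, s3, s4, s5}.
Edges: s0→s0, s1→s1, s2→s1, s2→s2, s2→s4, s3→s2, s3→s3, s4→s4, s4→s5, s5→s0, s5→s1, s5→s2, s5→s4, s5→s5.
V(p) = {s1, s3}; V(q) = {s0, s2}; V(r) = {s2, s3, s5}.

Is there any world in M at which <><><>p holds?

Yes

Recall that <>ψ holds at a world iff ψ holds at some accessible world.
Let φ = <><><>p. Evaluate φ at each world:
  s0 (successors {s0}): φ is false.
  s1 (successors {s1}): φ is true.
  s2 (successors {s1, s2, s4}): φ is true.
  s3 (successors {s2, s3}): φ is true.
  s4 (successors {s4, s5}): φ is true.
  s5 (successors {s0, s1, s2, s4, s5}): φ is true.
Detail at s1 (witness):
  At s1: <><><>p requires <><>p at some successor in {s1}.
    <><>p holds at s1, so <><><>p is true at s1.
      At s1: <><>p requires <>p at some successor in {s1}.
        <>p holds at s1, so <><>p is true at s1.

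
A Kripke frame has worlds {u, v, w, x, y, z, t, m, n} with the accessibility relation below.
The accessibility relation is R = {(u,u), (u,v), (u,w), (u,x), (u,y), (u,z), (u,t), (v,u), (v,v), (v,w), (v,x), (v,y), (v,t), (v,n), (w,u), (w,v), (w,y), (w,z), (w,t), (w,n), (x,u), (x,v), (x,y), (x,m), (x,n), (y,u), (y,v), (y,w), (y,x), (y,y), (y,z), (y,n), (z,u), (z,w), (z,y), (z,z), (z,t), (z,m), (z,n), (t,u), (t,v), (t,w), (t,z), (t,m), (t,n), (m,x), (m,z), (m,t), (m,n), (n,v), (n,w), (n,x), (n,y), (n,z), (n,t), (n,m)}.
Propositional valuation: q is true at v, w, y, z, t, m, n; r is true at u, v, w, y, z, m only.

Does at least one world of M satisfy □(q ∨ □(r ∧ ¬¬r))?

Let φ = □(q ∨ □(r ∧ ¬¬r)). Evaluate φ at each world:
  u (successors {u, v, w, x, y, z, t}): φ is false.
  v (successors {u, v, w, x, y, t, n}): φ is false.
  w (successors {u, v, y, z, t, n}): φ is false.
  x (successors {u, v, y, m, n}): φ is false.
  y (successors {u, v, w, x, y, z, n}): φ is false.
  z (successors {u, w, y, z, t, m, n}): φ is false.
  t (successors {u, v, w, z, m, n}): φ is false.
  m (successors {x, z, t, n}): φ is false.
  n (successors {v, w, x, y, z, t, m}): φ is false.
For instance, at v:
  At v: □(q ∨ □(r ∧ ¬¬r)) requires q ∨ □(r ∧ ¬¬r) at every successor {u, v, w, x, y, t, n}.
    q ∨ □(r ∧ ¬¬r) fails at u, so □(q ∨ □(r ∧ ¬¬r)) is false at v.
      At u: q is false, □(r ∧ ¬¬r) is false, so q ∨ □(r ∧ ¬¬r) is false.

No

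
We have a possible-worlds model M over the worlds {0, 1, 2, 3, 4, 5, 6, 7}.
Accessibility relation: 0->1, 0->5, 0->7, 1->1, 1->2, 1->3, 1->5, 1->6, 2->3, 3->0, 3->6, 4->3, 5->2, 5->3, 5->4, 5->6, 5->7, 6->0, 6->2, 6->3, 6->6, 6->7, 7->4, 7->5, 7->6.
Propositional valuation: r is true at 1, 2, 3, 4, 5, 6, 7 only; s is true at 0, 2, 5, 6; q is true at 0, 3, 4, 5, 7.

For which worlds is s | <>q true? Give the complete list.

0, 1, 2, 3, 4, 5, 6, 7

Let φ = s | <>q. Evaluate φ at each world:
  0 (successors {1, 5, 7}): φ is true.
  1 (successors {1, 2, 3, 5, 6}): φ is true.
  2 (successors {3}): φ is true.
  3 (successors {0, 6}): φ is true.
  4 (successors {3}): φ is true.
  5 (successors {2, 3, 4, 6, 7}): φ is true.
  6 (successors {0, 2, 3, 6, 7}): φ is true.
  7 (successors {4, 5, 6}): φ is true.
For instance, at 3:
  At 3: s is false, <>q is true, so s | <>q is true.
    At 3: <>q requires q at some successor in {0, 6}.
      q holds at 0, so <>q is true at 3.
Satisfying worlds: {0, 1, 2, 3, 4, 5, 6, 7}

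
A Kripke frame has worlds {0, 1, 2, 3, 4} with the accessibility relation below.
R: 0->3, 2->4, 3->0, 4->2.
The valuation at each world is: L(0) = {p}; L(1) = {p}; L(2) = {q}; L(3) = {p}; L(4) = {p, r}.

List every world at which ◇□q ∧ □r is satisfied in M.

Let φ = ◇□q ∧ □r. Evaluate φ at each world:
  0 (successors {3}): φ is false.
  1 (successors ∅): φ is false.
  2 (successors {4}): φ is true.
  3 (successors {0}): φ is false.
  4 (successors {2}): φ is false.
For instance, at 0:
  At 0: ◇□q is false, □r is false, so ◇□q ∧ □r is false.
    At 0: ◇□q requires □q at some successor in {3}.
      At 3: □q is false.
    So ◇□q is false at 0.
    At 0: □r requires r at every successor {3}.
      r fails at 3, so □r is false at 0.
Satisfying worlds: {2}

2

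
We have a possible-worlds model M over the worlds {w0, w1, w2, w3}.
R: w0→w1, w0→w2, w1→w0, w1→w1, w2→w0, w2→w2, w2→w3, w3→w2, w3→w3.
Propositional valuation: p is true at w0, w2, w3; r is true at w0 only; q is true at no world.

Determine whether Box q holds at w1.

No

Recall that Box ψ holds at a world iff ψ holds at every accessible world, and Dia ψ holds iff ψ holds at some accessible world.
At w1: Box q requires q at every successor {w0, w1}.
  q fails at w0, so Box q is false at w1.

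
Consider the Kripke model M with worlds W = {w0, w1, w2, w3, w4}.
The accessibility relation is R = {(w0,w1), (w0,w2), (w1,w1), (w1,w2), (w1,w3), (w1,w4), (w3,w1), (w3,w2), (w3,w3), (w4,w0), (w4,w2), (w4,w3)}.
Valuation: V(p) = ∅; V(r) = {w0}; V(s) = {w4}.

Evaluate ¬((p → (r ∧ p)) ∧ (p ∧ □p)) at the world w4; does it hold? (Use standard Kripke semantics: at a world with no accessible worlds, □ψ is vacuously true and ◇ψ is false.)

At w4: (p → (r ∧ p)) ∧ (p ∧ □p) is false, so ¬((p → (r ∧ p)) ∧ (p ∧ □p)) is true.
  At w4: p → (r ∧ p) is true, p ∧ □p is false, so (p → (r ∧ p)) ∧ (p ∧ □p) is false.
    At w4: p is false, □p is false, so p ∧ □p is false.
      At w4: □p requires p at every successor {w0, w2, w3}.
        p fails at w0, so □p is false at w4.

Yes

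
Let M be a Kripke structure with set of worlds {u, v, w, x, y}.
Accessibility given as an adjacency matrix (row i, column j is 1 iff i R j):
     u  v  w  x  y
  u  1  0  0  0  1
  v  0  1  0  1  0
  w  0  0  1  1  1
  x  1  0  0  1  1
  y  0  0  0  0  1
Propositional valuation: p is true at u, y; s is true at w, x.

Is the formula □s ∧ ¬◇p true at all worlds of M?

Let φ = □s ∧ ¬◇p. Evaluate φ at each world:
  u (successors {u, y}): φ is false.
  v (successors {v, x}): φ is false.
  w (successors {w, x, y}): φ is false.
  x (successors {u, x, y}): φ is false.
  y (successors {y}): φ is false.
Detail at u (counterexample):
  At u: □s is false, ¬◇p is false, so □s ∧ ¬◇p is false.
    At u: □s requires s at every successor {u, y}.
      s fails at u, so □s is false at u.
    At u: ◇p is true, so ¬◇p is false.
      At u: ◇p requires p at some successor in {u, y}.
        p holds at u, so ◇p is true at u.

No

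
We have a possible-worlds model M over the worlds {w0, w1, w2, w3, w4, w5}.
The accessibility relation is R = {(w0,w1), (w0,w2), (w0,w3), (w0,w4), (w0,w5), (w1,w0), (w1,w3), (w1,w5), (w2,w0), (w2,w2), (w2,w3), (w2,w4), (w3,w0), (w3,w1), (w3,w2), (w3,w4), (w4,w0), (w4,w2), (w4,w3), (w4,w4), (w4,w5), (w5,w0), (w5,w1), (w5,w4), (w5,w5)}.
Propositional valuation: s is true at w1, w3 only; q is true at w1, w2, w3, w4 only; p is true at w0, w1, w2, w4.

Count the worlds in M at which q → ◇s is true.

6

Recall that ◇ψ holds at a world iff ψ holds at some accessible world.
Let φ = q → ◇s. Evaluate φ at each world:
  w0 (successors {w1, w2, w3, w4, w5}): φ is true.
  w1 (successors {w0, w3, w5}): φ is true.
  w2 (successors {w0, w2, w3, w4}): φ is true.
  w3 (successors {w0, w1, w2, w4}): φ is true.
  w4 (successors {w0, w2, w3, w4, w5}): φ is true.
  w5 (successors {w0, w1, w4, w5}): φ is true.
For instance, at w3:
  At w3: q is true, ◇s is true, so q → ◇s is true.
    At w3: ◇s requires s at some successor in {w0, w1, w2, w4}.
      s holds at w1, so ◇s is true at w3.
Satisfying worlds: {w0, w1, w2, w3, w4, w5}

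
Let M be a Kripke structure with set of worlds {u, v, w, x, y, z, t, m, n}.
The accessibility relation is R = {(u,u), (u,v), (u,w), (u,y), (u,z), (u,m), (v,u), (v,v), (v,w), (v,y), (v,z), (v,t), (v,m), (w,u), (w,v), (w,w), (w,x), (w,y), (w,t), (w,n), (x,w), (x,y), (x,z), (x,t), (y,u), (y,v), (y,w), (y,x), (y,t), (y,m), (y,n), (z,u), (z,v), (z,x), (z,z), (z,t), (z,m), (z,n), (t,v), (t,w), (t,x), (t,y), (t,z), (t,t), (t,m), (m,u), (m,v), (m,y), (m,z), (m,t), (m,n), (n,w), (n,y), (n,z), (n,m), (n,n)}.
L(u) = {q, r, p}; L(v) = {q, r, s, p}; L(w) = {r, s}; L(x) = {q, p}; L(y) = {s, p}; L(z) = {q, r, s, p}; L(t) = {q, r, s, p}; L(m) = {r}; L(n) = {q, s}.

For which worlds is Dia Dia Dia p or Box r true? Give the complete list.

u, v, w, x, y, z, t, m, n

Let φ = Dia Dia Dia p or Box r. Evaluate φ at each world:
  u (successors {u, v, w, y, z, m}): φ is true.
  v (successors {u, v, w, y, z, t, m}): φ is true.
  w (successors {u, v, w, x, y, t, n}): φ is true.
  x (successors {w, y, z, t}): φ is true.
  y (successors {u, v, w, x, t, m, n}): φ is true.
  z (successors {u, v, x, z, t, m, n}): φ is true.
  t (successors {v, w, x, y, z, t, m}): φ is true.
  m (successors {u, v, y, z, t, n}): φ is true.
  n (successors {w, y, z, m, n}): φ is true.
For instance, at n:
  At n: Dia Dia Dia p is true, Box r is false, so Dia Dia Dia p or Box r is true.
    At n: Dia Dia Dia p requires Dia Dia p at some successor in {w, y, z, m, n}.
      Dia Dia p holds at w, so Dia Dia Dia p is true at n.
    At n: Box r requires r at every successor {w, y, z, m, n}.
      r fails at y, so Box r is false at n.
Satisfying worlds: {u, v, w, x, y, z, t, m, n}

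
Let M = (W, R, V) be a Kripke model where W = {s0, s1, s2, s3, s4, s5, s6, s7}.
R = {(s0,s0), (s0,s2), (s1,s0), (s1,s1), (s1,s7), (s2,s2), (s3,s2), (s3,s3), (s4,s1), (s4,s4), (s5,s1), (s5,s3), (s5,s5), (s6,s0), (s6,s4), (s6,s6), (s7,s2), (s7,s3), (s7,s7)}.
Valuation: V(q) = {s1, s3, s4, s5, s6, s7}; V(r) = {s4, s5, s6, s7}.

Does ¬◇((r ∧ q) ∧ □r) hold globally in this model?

Yes

Let φ = ¬◇((r ∧ q) ∧ □r). Evaluate φ at each world:
  s0 (successors {s0, s2}): φ is true.
  s1 (successors {s0, s1, s7}): φ is true.
  s2 (successors {s2}): φ is true.
  s3 (successors {s2, s3}): φ is true.
  s4 (successors {s1, s4}): φ is true.
  s5 (successors {s1, s3, s5}): φ is true.
  s6 (successors {s0, s4, s6}): φ is true.
  s7 (successors {s2, s3, s7}): φ is true.
For instance, at s2:
  At s2: ◇((r ∧ q) ∧ □r) is false, so ¬◇((r ∧ q) ∧ □r) is true.
    At s2: ◇((r ∧ q) ∧ □r) requires (r ∧ q) ∧ □r at some successor in {s2}.
      At s2: (r ∧ q) ∧ □r is false.
    So ◇((r ∧ q) ∧ □r) is false at s2.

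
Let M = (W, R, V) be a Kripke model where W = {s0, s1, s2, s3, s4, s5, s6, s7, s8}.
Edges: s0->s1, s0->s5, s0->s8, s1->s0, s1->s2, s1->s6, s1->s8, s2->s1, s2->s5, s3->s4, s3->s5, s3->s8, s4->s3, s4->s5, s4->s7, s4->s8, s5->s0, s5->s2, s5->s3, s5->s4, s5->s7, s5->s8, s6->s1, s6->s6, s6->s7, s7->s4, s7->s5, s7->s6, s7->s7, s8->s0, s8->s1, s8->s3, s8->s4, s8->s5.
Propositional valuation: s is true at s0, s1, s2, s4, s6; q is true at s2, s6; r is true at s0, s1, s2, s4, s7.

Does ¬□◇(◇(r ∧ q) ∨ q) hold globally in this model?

No

Recall that □ψ holds at a world iff ψ holds at every accessible world, and ◇ψ holds iff ψ holds at some accessible world.
Let φ = ¬□◇(◇(r ∧ q) ∨ q). Evaluate φ at each world:
  s0 (successors {s1, s5, s8}): φ is false.
  s1 (successors {s0, s2, s6, s8}): φ is false.
  s2 (successors {s1, s5}): φ is false.
  s3 (successors {s4, s5, s8}): φ is false.
  s4 (successors {s3, s5, s7, s8}): φ is false.
  s5 (successors {s0, s2, s3, s4, s7, s8}): φ is false.
  s6 (successors {s1, s6, s7}): φ is false.
  s7 (successors {s4, s5, s6, s7}): φ is false.
  s8 (successors {s0, s1, s3, s4, s5}): φ is false.
Detail at s0 (counterexample):
  At s0: □◇(◇(r ∧ q) ∨ q) is true, so ¬□◇(◇(r ∧ q) ∨ q) is false.
    At s0: □◇(◇(r ∧ q) ∨ q) requires ◇(◇(r ∧ q) ∨ q) at every successor {s1, s5, s8}.
      At s1: ◇(◇(r ∧ q) ∨ q) is true.
      At s5: ◇(◇(r ∧ q) ∨ q) is true.
      At s8: ◇(◇(r ∧ q) ∨ q) is true.
    So □◇(◇(r ∧ q) ∨ q) is true at s0.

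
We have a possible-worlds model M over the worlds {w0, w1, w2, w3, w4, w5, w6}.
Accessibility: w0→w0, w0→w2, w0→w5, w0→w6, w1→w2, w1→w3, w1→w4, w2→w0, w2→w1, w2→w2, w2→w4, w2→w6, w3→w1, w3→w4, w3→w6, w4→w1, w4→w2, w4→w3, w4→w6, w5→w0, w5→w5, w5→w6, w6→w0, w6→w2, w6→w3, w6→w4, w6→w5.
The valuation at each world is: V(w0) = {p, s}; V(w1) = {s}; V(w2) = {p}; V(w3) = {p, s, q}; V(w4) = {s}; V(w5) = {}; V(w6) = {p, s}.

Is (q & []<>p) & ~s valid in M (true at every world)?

No

Let φ = (q & []<>p) & ~s. Evaluate φ at each world:
  w0 (successors {w0, w2, w5, w6}): φ is false.
  w1 (successors {w2, w3, w4}): φ is false.
  w2 (successors {w0, w1, w2, w4, w6}): φ is false.
  w3 (successors {w1, w4, w6}): φ is false.
  w4 (successors {w1, w2, w3, w6}): φ is false.
  w5 (successors {w0, w5, w6}): φ is false.
  w6 (successors {w0, w2, w3, w4, w5}): φ is false.
Detail at w0 (counterexample):
  At w0: q & []<>p is false, ~s is false, so (q & []<>p) & ~s is false.
    At w0: q is false, []<>p is true, so q & []<>p is false.
      At w0: []<>p requires <>p at every successor {w0, w2, w5, w6}.
        At w0: <>p is true.
        At w2: <>p is true.
        At w5: <>p is true.
        At w6: <>p is true.
      So []<>p is true at w0.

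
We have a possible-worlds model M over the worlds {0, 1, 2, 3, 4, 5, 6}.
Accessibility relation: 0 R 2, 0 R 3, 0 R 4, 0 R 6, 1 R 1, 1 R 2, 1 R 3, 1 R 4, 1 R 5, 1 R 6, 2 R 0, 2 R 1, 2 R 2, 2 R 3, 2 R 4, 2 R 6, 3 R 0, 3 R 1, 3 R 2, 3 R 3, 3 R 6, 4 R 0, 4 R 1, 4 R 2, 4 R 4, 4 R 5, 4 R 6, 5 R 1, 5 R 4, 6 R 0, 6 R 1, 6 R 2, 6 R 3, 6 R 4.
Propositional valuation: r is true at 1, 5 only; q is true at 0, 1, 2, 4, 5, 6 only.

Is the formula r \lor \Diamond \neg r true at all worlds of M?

Recall that \Diamond ψ holds at a world iff ψ holds at some accessible world.
Let φ = r \lor \Diamond \neg r. Evaluate φ at each world:
  0 (successors {2, 3, 4, 6}): φ is true.
  1 (successors {1, 2, 3, 4, 5, 6}): φ is true.
  2 (successors {0, 1, 2, 3, 4, 6}): φ is true.
  3 (successors {0, 1, 2, 3, 6}): φ is true.
  4 (successors {0, 1, 2, 4, 5, 6}): φ is true.
  5 (successors {1, 4}): φ is true.
  6 (successors {0, 1, 2, 3, 4}): φ is true.
For instance, at 2:
  At 2: r is false, \Diamond \neg r is true, so r \lor \Diamond \neg r is true.
    At 2: \Diamond \neg r requires \neg r at some successor in {0, 1, 2, 3, 4, 6}.
      \neg r holds at 0, so \Diamond \neg r is true at 2.

Yes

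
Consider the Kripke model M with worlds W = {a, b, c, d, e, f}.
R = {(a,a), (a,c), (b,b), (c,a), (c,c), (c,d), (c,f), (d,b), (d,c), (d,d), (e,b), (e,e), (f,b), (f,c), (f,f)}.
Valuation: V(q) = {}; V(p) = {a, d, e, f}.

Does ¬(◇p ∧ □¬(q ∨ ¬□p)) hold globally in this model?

Recall that □ψ holds at a world iff ψ holds at every accessible world, and ◇ψ holds iff ψ holds at some accessible world.
Let φ = ¬(◇p ∧ □¬(q ∨ ¬□p)). Evaluate φ at each world:
  a (successors {a, c}): φ is true.
  b (successors {b}): φ is true.
  c (successors {a, c, d, f}): φ is true.
  d (successors {b, c, d}): φ is true.
  e (successors {b, e}): φ is true.
  f (successors {b, c, f}): φ is true.
For instance, at c:
  At c: ◇p ∧ □¬(q ∨ ¬□p) is false, so ¬(◇p ∧ □¬(q ∨ ¬□p)) is true.
    At c: ◇p is true, □¬(q ∨ ¬□p) is false, so ◇p ∧ □¬(q ∨ ¬□p) is false.
      At c: ◇p requires p at some successor in {a, c, d, f}.
        p holds at a, so ◇p is true at c.
      At c: □¬(q ∨ ¬□p) requires ¬(q ∨ ¬□p) at every successor {a, c, d, f}.
        ¬(q ∨ ¬□p) fails at a, so □¬(q ∨ ¬□p) is false at c.

Yes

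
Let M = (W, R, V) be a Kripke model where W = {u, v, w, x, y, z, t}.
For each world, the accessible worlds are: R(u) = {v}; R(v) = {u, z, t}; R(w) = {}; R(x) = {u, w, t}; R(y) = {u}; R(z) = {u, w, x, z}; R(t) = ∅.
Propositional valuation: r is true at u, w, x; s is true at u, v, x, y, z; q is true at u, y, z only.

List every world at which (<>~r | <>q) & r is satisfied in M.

Let φ = (<>~r | <>q) & r. Evaluate φ at each world:
  u (successors {v}): φ is true.
  v (successors {u, z, t}): φ is false.
  w (successors ∅): φ is false.
  x (successors {u, w, t}): φ is true.
  y (successors {u}): φ is false.
  z (successors {u, w, x, z}): φ is false.
  t (successors ∅): φ is false.
For instance, at z:
  At z: <>~r | <>q is true, r is false, so (<>~r | <>q) & r is false.
    At z: <>~r is true, <>q is true, so <>~r | <>q is true.
      At z: <>~r requires ~r at some successor in {u, w, x, z}.
        ~r holds at z, so <>~r is true at z.
      At z: <>q requires q at some successor in {u, w, x, z}.
        q holds at u, so <>q is true at z.
Satisfying worlds: {u, x}

u, x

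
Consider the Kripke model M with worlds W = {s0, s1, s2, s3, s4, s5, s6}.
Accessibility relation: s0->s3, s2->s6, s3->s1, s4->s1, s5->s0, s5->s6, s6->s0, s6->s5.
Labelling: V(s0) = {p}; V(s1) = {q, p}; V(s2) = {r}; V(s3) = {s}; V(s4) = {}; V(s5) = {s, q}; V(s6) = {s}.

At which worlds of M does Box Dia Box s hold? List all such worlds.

s0, s1, s2

Let φ = Box Dia Box s. Evaluate φ at each world:
  s0 (successors {s3}): φ is true.
  s1 (successors ∅): φ is true.
  s2 (successors {s6}): φ is true.
  s3 (successors {s1}): φ is false.
  s4 (successors {s1}): φ is false.
  s5 (successors {s0, s6}): φ is false.
  s6 (successors {s0, s5}): φ is false.
For instance, at s0:
  At s0: Box Dia Box s requires Dia Box s at every successor {s3}.
      At s3: Dia Box s requires Box s at some successor in {s1}.
        Box s holds at s1, so Dia Box s is true at s3.
  So Box Dia Box s is true at s0.
Satisfying worlds: {s0, s1, s2}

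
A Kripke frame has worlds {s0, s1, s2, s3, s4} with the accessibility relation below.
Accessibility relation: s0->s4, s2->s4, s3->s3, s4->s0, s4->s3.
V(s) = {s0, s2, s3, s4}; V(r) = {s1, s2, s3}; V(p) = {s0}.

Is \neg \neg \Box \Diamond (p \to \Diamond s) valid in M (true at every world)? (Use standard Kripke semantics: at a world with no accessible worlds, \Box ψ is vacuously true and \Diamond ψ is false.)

Yes

Let φ = \neg \neg \Box \Diamond (p \to \Diamond s). Evaluate φ at each world:
  s0 (successors {s4}): φ is true.
  s1 (successors ∅): φ is true.
  s2 (successors {s4}): φ is true.
  s3 (successors {s3}): φ is true.
  s4 (successors {s0, s3}): φ is true.
For instance, at s2:
  At s2: \neg \Box \Diamond (p \to \Diamond s) is false, so \neg \neg \Box \Diamond (p \to \Diamond s) is true.
    At s2: \Box \Diamond (p \to \Diamond s) is true, so \neg \Box \Diamond (p \to \Diamond s) is false.
      At s2: \Box \Diamond (p \to \Diamond s) requires \Diamond (p \to \Diamond s) at every successor {s4}.
        At s4: \Diamond (p \to \Diamond s) is true.
      So \Box \Diamond (p \to \Diamond s) is true at s2.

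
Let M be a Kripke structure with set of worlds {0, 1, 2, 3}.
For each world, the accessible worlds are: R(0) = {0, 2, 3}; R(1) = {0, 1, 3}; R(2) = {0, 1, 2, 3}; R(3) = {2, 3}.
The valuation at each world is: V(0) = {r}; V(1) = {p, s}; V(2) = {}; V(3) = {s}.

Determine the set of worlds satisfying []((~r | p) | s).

3

Let φ = []((~r | p) | s). Evaluate φ at each world:
  0 (successors {0, 2, 3}): φ is false.
  1 (successors {0, 1, 3}): φ is false.
  2 (successors {0, 1, 2, 3}): φ is false.
  3 (successors {2, 3}): φ is true.
For instance, at 1:
  At 1: []((~r | p) | s) requires (~r | p) | s at every successor {0, 1, 3}.
    (~r | p) | s fails at 0, so []((~r | p) | s) is false at 1.
Satisfying worlds: {3}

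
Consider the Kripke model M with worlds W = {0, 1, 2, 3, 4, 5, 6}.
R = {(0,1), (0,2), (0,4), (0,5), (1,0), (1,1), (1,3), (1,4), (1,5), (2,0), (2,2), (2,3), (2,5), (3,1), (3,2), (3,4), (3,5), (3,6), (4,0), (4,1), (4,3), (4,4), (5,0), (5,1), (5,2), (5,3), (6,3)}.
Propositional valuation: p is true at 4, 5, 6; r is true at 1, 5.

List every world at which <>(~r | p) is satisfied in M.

Let φ = <>(~r | p). Evaluate φ at each world:
  0 (successors {1, 2, 4, 5}): φ is true.
  1 (successors {0, 1, 3, 4, 5}): φ is true.
  2 (successors {0, 2, 3, 5}): φ is true.
  3 (successors {1, 2, 4, 5, 6}): φ is true.
  4 (successors {0, 1, 3, 4}): φ is true.
  5 (successors {0, 1, 2, 3}): φ is true.
  6 (successors {3}): φ is true.
For instance, at 2:
  At 2: <>(~r | p) requires ~r | p at some successor in {0, 2, 3, 5}.
    ~r | p holds at 0, so <>(~r | p) is true at 2.
Satisfying worlds: {0, 1, 2, 3, 4, 5, 6}

0, 1, 2, 3, 4, 5, 6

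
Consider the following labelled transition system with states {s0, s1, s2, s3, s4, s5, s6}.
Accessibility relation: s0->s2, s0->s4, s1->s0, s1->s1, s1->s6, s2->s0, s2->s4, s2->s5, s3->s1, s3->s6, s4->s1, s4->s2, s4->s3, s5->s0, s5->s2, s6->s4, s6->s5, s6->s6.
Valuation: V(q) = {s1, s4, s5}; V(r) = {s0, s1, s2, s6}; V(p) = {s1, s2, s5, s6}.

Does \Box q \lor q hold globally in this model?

Let φ = \Box q \lor q. Evaluate φ at each world:
  s0 (successors {s2, s4}): φ is false.
  s1 (successors {s0, s1, s6}): φ is true.
  s2 (successors {s0, s4, s5}): φ is false.
  s3 (successors {s1, s6}): φ is false.
  s4 (successors {s1, s2, s3}): φ is true.
  s5 (successors {s0, s2}): φ is true.
  s6 (successors {s4, s5, s6}): φ is false.
Detail at s0 (counterexample):
  At s0: \Box q is false, q is false, so \Box q \lor q is false.
    At s0: \Box q requires q at every successor {s2, s4}.
      q fails at s2, so \Box q is false at s0.

No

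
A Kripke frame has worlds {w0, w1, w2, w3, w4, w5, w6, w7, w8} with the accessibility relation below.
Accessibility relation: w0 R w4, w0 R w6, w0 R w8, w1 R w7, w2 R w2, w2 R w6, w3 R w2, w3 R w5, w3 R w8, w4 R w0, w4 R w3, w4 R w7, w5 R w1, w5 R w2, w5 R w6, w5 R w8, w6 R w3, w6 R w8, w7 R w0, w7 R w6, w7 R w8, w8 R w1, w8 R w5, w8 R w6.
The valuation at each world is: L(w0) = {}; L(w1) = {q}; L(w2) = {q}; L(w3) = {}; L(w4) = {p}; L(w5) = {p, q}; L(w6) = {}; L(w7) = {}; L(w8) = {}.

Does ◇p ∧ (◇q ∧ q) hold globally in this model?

No

Recall that ◇ψ holds at a world iff ψ holds at some accessible world.
Let φ = ◇p ∧ (◇q ∧ q). Evaluate φ at each world:
  w0 (successors {w4, w6, w8}): φ is false.
  w1 (successors {w7}): φ is false.
  w2 (successors {w2, w6}): φ is false.
  w3 (successors {w2, w5, w8}): φ is false.
  w4 (successors {w0, w3, w7}): φ is false.
  w5 (successors {w1, w2, w6, w8}): φ is false.
  w6 (successors {w3, w8}): φ is false.
  w7 (successors {w0, w6, w8}): φ is false.
  w8 (successors {w1, w5, w6}): φ is false.
Detail at w0 (counterexample):
  At w0: ◇p is true, ◇q ∧ q is false, so ◇p ∧ (◇q ∧ q) is false.
    At w0: ◇p requires p at some successor in {w4, w6, w8}.
      p holds at w4, so ◇p is true at w0.
    At w0: ◇q is false, q is false, so ◇q ∧ q is false.
      At w0: ◇q requires q at some successor in {w4, w6, w8}.
        At w4: q is false.
        At w6: q is false.
        At w8: q is false.
      So ◇q is false at w0.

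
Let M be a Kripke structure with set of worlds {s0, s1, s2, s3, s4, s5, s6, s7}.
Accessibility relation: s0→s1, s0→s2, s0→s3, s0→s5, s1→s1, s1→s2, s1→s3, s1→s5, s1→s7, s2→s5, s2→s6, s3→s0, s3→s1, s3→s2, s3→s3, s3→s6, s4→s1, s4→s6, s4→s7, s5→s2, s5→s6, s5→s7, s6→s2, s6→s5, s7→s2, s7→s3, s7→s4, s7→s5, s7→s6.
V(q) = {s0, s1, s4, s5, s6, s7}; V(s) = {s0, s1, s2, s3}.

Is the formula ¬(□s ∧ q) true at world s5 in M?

Yes

At s5: □s ∧ q is false, so ¬(□s ∧ q) is true.
  At s5: □s is false, q is true, so □s ∧ q is false.
    At s5: □s requires s at every successor {s2, s6, s7}.
      s fails at s6, so □s is false at s5.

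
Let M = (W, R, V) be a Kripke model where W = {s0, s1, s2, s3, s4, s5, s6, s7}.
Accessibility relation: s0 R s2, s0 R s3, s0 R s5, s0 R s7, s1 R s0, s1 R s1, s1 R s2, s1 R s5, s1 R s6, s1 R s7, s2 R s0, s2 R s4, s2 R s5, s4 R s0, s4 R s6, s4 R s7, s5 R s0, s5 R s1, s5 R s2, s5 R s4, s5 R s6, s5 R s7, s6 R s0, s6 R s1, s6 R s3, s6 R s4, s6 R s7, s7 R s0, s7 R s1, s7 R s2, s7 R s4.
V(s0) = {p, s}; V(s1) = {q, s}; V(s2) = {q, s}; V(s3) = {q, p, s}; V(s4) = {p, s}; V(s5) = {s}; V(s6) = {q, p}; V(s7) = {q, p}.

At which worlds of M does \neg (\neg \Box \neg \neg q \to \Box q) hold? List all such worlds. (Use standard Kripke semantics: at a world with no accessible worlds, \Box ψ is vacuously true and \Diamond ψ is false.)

s0, s1, s2, s4, s5, s6, s7

Let φ = \neg (\neg \Box \neg \neg q \to \Box q). Evaluate φ at each world:
  s0 (successors {s2, s3, s5, s7}): φ is true.
  s1 (successors {s0, s1, s2, s5, s6, s7}): φ is true.
  s2 (successors {s0, s4, s5}): φ is true.
  s3 (successors ∅): φ is false.
  s4 (successors {s0, s6, s7}): φ is true.
  s5 (successors {s0, s1, s2, s4, s6, s7}): φ is true.
  s6 (successors {s0, s1, s3, s4, s7}): φ is true.
  s7 (successors {s0, s1, s2, s4}): φ is true.
For instance, at s1:
  At s1: \neg \Box \neg \neg q \to \Box q is false, so \neg (\neg \Box \neg \neg q \to \Box q) is true.
    At s1: \neg \Box \neg \neg q is true, \Box q is false, so \neg \Box \neg \neg q \to \Box q is false.
      At s1: \Box \neg \neg q is false, so \neg \Box \neg \neg q is true.
      At s1: \Box q requires q at every successor {s0, s1, s2, s5, s6, s7}.
        q fails at s0, so \Box q is false at s1.
Satisfying worlds: {s0, s1, s2, s4, s5, s6, s7}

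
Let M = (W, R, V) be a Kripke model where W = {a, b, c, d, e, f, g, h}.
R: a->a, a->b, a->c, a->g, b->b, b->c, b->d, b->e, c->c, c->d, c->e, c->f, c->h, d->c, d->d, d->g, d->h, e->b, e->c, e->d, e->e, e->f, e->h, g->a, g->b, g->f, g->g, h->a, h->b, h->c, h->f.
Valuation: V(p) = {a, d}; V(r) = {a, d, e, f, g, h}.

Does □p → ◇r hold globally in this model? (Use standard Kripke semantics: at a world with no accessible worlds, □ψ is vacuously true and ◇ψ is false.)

Let φ = □p → ◇r. Evaluate φ at each world:
  a (successors {a, b, c, g}): φ is true.
  b (successors {b, c, d, e}): φ is true.
  c (successors {c, d, e, f, h}): φ is true.
  d (successors {c, d, g, h}): φ is true.
  e (successors {b, c, d, e, f, h}): φ is true.
  f (successors ∅): φ is false.
  g (successors {a, b, f, g}): φ is true.
  h (successors {a, b, c, f}): φ is true.
Detail at f (counterexample):
  At f: □p is true, ◇r is false, so □p → ◇r is false.
    At f: no accessible worlds, so □p holds vacuously.
    At f: no accessible worlds, so ◇r is false.

No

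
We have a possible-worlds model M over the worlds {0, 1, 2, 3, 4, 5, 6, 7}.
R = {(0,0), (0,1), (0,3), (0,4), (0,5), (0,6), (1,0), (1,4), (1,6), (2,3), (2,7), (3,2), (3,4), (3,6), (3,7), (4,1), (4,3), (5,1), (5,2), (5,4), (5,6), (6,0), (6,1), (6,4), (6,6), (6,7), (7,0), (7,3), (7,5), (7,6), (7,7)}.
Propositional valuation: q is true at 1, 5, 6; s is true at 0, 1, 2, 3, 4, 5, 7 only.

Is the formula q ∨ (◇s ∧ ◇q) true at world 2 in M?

At 2: q is false, ◇s ∧ ◇q is false, so q ∨ (◇s ∧ ◇q) is false.
  At 2: ◇s is true, ◇q is false, so ◇s ∧ ◇q is false.
    At 2: ◇s requires s at some successor in {3, 7}.
      s holds at 3, so ◇s is true at 2.
    At 2: ◇q requires q at some successor in {3, 7}.
      At 3: q is false.
      At 7: q is false.
    So ◇q is false at 2.

No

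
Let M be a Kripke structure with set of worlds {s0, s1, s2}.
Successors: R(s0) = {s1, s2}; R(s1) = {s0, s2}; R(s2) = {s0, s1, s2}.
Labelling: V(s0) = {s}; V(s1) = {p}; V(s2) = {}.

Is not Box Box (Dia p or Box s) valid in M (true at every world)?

Yes

Let φ = not Box Box (Dia p or Box s). Evaluate φ at each world:
  s0 (successors {s1, s2}): φ is true.
  s1 (successors {s0, s2}): φ is true.
  s2 (successors {s0, s1, s2}): φ is true.
For instance, at s2:
  At s2: Box Box (Dia p or Box s) is false, so not Box Box (Dia p or Box s) is true.
    At s2: Box Box (Dia p or Box s) requires Box (Dia p or Box s) at every successor {s0, s1, s2}.
      Box (Dia p or Box s) fails at s0, so Box Box (Dia p or Box s) is false at s2.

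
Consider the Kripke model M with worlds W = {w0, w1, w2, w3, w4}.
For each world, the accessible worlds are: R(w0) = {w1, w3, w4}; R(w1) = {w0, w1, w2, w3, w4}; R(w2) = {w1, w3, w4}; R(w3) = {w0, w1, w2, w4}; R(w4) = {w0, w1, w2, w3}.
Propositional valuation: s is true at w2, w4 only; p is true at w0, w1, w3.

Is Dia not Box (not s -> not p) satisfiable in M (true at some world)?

Yes

Let φ = Dia not Box (not s -> not p). Evaluate φ at each world:
  w0 (successors {w1, w3, w4}): φ is true.
  w1 (successors {w0, w1, w2, w3, w4}): φ is true.
  w2 (successors {w1, w3, w4}): φ is true.
  w3 (successors {w0, w1, w2, w4}): φ is true.
  w4 (successors {w0, w1, w2, w3}): φ is true.
Detail at w0 (witness):
  At w0: Dia not Box (not s -> not p) requires not Box (not s -> not p) at some successor in {w1, w3, w4}.
    not Box (not s -> not p) holds at w1, so Dia not Box (not s -> not p) is true at w0.
      At w1: Box (not s -> not p) is false, so not Box (not s -> not p) is true.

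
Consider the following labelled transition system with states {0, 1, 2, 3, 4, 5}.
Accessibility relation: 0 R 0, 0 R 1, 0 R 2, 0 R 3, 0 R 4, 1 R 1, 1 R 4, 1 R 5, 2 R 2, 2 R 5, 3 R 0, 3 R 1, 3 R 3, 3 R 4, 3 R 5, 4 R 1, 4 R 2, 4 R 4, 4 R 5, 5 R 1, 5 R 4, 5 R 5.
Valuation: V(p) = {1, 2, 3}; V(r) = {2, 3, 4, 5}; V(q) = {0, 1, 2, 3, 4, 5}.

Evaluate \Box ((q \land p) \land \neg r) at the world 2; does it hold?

At 2: \Box ((q \land p) \land \neg r) requires (q \land p) \land \neg r at every successor {2, 5}.
  (q \land p) \land \neg r fails at 2, so \Box ((q \land p) \land \neg r) is false at 2.

No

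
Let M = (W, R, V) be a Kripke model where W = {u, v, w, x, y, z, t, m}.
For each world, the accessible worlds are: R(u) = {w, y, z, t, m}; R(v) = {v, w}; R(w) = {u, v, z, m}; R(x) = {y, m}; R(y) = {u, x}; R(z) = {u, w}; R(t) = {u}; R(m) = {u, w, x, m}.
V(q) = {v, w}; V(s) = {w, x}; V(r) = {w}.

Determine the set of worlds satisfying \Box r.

Let φ = \Box r. Evaluate φ at each world:
  u (successors {w, y, z, t, m}): φ is false.
  v (successors {v, w}): φ is false.
  w (successors {u, v, z, m}): φ is false.
  x (successors {y, m}): φ is false.
  y (successors {u, x}): φ is false.
  z (successors {u, w}): φ is false.
  t (successors {u}): φ is false.
  m (successors {u, w, x, m}): φ is false.
For instance, at z:
  At z: \Box r requires r at every successor {u, w}.
    r fails at u, so \Box r is false at z.
Satisfying worlds: none.

none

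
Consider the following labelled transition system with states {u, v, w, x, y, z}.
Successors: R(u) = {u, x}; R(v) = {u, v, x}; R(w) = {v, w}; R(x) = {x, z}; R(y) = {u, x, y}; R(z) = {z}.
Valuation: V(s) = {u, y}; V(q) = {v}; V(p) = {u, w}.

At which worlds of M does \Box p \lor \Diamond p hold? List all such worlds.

u, v, w, y

Let φ = \Box p \lor \Diamond p. Evaluate φ at each world:
  u (successors {u, x}): φ is true.
  v (successors {u, v, x}): φ is true.
  w (successors {v, w}): φ is true.
  x (successors {x, z}): φ is false.
  y (successors {u, x, y}): φ is true.
  z (successors {z}): φ is false.
For instance, at u:
  At u: \Box p is false, \Diamond p is true, so \Box p \lor \Diamond p is true.
    At u: \Box p requires p at every successor {u, x}.
      p fails at x, so \Box p is false at u.
    At u: \Diamond p requires p at some successor in {u, x}.
      p holds at u, so \Diamond p is true at u.
Satisfying worlds: {u, v, w, y}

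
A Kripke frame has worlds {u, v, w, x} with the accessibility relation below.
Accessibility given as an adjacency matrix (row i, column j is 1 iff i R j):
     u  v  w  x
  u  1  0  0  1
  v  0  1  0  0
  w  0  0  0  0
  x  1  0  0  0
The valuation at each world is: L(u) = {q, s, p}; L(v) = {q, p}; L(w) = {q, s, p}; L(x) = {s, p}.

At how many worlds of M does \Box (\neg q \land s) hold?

1

Let φ = \Box (\neg q \land s). Evaluate φ at each world:
  u (successors {u, x}): φ is false.
  v (successors {v}): φ is false.
  w (successors ∅): φ is true.
  x (successors {u}): φ is false.
For instance, at u:
  At u: \Box (\neg q \land s) requires \neg q \land s at every successor {u, x}.
    \neg q \land s fails at u, so \Box (\neg q \land s) is false at u.
Satisfying worlds: {w}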